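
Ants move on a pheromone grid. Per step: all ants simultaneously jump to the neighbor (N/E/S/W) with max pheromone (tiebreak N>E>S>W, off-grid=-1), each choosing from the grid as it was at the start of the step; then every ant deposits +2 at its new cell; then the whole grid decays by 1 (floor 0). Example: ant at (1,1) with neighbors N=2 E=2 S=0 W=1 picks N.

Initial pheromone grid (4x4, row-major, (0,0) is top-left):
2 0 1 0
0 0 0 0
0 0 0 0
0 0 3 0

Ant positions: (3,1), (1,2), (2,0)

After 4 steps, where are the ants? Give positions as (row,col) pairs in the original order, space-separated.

Step 1: ant0:(3,1)->E->(3,2) | ant1:(1,2)->N->(0,2) | ant2:(2,0)->N->(1,0)
  grid max=4 at (3,2)
Step 2: ant0:(3,2)->N->(2,2) | ant1:(0,2)->E->(0,3) | ant2:(1,0)->N->(0,0)
  grid max=3 at (3,2)
Step 3: ant0:(2,2)->S->(3,2) | ant1:(0,3)->W->(0,2) | ant2:(0,0)->E->(0,1)
  grid max=4 at (3,2)
Step 4: ant0:(3,2)->N->(2,2) | ant1:(0,2)->W->(0,1) | ant2:(0,1)->E->(0,2)
  grid max=3 at (0,2)

(2,2) (0,1) (0,2)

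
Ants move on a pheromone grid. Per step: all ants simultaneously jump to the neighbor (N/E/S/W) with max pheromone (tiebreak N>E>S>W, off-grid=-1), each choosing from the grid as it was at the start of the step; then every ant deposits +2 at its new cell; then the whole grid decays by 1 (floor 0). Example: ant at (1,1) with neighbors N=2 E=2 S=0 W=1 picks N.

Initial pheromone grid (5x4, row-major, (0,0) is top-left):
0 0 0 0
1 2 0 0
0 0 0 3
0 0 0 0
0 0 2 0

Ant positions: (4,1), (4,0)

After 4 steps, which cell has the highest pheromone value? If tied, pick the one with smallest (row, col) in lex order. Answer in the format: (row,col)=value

Step 1: ant0:(4,1)->E->(4,2) | ant1:(4,0)->N->(3,0)
  grid max=3 at (4,2)
Step 2: ant0:(4,2)->N->(3,2) | ant1:(3,0)->N->(2,0)
  grid max=2 at (4,2)
Step 3: ant0:(3,2)->S->(4,2) | ant1:(2,0)->N->(1,0)
  grid max=3 at (4,2)
Step 4: ant0:(4,2)->N->(3,2) | ant1:(1,0)->N->(0,0)
  grid max=2 at (4,2)
Final grid:
  1 0 0 0
  0 0 0 0
  0 0 0 0
  0 0 1 0
  0 0 2 0
Max pheromone 2 at (4,2)

Answer: (4,2)=2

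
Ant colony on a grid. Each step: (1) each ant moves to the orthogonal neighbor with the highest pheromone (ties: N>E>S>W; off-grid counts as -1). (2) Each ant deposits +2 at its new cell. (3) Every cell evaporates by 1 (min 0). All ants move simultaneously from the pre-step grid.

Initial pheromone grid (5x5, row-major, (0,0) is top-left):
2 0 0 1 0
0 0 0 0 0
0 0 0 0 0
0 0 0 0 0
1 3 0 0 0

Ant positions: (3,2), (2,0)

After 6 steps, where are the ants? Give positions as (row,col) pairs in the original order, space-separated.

Step 1: ant0:(3,2)->N->(2,2) | ant1:(2,0)->N->(1,0)
  grid max=2 at (4,1)
Step 2: ant0:(2,2)->N->(1,2) | ant1:(1,0)->N->(0,0)
  grid max=2 at (0,0)
Step 3: ant0:(1,2)->N->(0,2) | ant1:(0,0)->E->(0,1)
  grid max=1 at (0,0)
Step 4: ant0:(0,2)->W->(0,1) | ant1:(0,1)->E->(0,2)
  grid max=2 at (0,1)
Step 5: ant0:(0,1)->E->(0,2) | ant1:(0,2)->W->(0,1)
  grid max=3 at (0,1)
Step 6: ant0:(0,2)->W->(0,1) | ant1:(0,1)->E->(0,2)
  grid max=4 at (0,1)

(0,1) (0,2)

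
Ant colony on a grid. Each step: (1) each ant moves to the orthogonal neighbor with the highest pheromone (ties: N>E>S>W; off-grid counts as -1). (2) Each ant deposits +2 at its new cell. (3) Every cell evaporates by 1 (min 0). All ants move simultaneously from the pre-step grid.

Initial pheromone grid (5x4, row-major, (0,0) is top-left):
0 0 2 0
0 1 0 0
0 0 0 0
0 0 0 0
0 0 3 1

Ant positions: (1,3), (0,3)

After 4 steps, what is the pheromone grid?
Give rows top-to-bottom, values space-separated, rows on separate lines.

After step 1: ants at (0,3),(0,2)
  0 0 3 1
  0 0 0 0
  0 0 0 0
  0 0 0 0
  0 0 2 0
After step 2: ants at (0,2),(0,3)
  0 0 4 2
  0 0 0 0
  0 0 0 0
  0 0 0 0
  0 0 1 0
After step 3: ants at (0,3),(0,2)
  0 0 5 3
  0 0 0 0
  0 0 0 0
  0 0 0 0
  0 0 0 0
After step 4: ants at (0,2),(0,3)
  0 0 6 4
  0 0 0 0
  0 0 0 0
  0 0 0 0
  0 0 0 0

0 0 6 4
0 0 0 0
0 0 0 0
0 0 0 0
0 0 0 0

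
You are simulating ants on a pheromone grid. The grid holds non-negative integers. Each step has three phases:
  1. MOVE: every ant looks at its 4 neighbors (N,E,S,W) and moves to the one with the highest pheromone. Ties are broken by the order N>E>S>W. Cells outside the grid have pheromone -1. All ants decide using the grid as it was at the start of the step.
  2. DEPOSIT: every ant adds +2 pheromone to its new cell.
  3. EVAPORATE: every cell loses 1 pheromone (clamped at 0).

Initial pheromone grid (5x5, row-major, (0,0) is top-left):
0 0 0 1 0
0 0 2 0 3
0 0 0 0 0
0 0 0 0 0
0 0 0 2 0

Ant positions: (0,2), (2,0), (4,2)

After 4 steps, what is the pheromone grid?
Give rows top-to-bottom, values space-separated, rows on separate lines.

After step 1: ants at (1,2),(1,0),(4,3)
  0 0 0 0 0
  1 0 3 0 2
  0 0 0 0 0
  0 0 0 0 0
  0 0 0 3 0
After step 2: ants at (0,2),(0,0),(3,3)
  1 0 1 0 0
  0 0 2 0 1
  0 0 0 0 0
  0 0 0 1 0
  0 0 0 2 0
After step 3: ants at (1,2),(0,1),(4,3)
  0 1 0 0 0
  0 0 3 0 0
  0 0 0 0 0
  0 0 0 0 0
  0 0 0 3 0
After step 4: ants at (0,2),(0,2),(3,3)
  0 0 3 0 0
  0 0 2 0 0
  0 0 0 0 0
  0 0 0 1 0
  0 0 0 2 0

0 0 3 0 0
0 0 2 0 0
0 0 0 0 0
0 0 0 1 0
0 0 0 2 0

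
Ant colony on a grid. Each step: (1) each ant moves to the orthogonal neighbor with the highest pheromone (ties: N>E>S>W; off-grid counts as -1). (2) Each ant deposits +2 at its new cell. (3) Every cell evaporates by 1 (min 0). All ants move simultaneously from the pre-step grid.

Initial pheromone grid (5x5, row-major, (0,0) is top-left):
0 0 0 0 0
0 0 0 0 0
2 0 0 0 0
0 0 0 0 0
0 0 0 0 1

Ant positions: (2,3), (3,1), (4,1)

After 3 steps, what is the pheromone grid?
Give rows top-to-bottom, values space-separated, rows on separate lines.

After step 1: ants at (1,3),(2,1),(3,1)
  0 0 0 0 0
  0 0 0 1 0
  1 1 0 0 0
  0 1 0 0 0
  0 0 0 0 0
After step 2: ants at (0,3),(3,1),(2,1)
  0 0 0 1 0
  0 0 0 0 0
  0 2 0 0 0
  0 2 0 0 0
  0 0 0 0 0
After step 3: ants at (0,4),(2,1),(3,1)
  0 0 0 0 1
  0 0 0 0 0
  0 3 0 0 0
  0 3 0 0 0
  0 0 0 0 0

0 0 0 0 1
0 0 0 0 0
0 3 0 0 0
0 3 0 0 0
0 0 0 0 0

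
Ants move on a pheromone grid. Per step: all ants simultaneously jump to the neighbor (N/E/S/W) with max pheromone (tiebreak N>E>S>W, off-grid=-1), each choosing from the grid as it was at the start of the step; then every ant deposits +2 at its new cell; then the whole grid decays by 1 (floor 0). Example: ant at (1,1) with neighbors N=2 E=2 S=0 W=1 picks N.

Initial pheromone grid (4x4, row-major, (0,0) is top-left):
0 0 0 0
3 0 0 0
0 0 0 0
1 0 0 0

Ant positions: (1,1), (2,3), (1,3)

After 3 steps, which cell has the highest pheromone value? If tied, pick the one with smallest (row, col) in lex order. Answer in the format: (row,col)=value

Step 1: ant0:(1,1)->W->(1,0) | ant1:(2,3)->N->(1,3) | ant2:(1,3)->N->(0,3)
  grid max=4 at (1,0)
Step 2: ant0:(1,0)->N->(0,0) | ant1:(1,3)->N->(0,3) | ant2:(0,3)->S->(1,3)
  grid max=3 at (1,0)
Step 3: ant0:(0,0)->S->(1,0) | ant1:(0,3)->S->(1,3) | ant2:(1,3)->N->(0,3)
  grid max=4 at (1,0)
Final grid:
  0 0 0 3
  4 0 0 3
  0 0 0 0
  0 0 0 0
Max pheromone 4 at (1,0)

Answer: (1,0)=4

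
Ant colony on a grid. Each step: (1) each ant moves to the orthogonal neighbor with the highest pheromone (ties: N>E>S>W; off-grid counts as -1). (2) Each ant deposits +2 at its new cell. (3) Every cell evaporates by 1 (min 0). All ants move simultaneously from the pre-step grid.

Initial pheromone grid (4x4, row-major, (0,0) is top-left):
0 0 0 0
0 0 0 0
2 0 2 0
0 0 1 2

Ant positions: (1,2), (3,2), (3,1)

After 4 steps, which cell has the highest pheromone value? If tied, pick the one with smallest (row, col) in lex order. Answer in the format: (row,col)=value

Step 1: ant0:(1,2)->S->(2,2) | ant1:(3,2)->N->(2,2) | ant2:(3,1)->E->(3,2)
  grid max=5 at (2,2)
Step 2: ant0:(2,2)->S->(3,2) | ant1:(2,2)->S->(3,2) | ant2:(3,2)->N->(2,2)
  grid max=6 at (2,2)
Step 3: ant0:(3,2)->N->(2,2) | ant1:(3,2)->N->(2,2) | ant2:(2,2)->S->(3,2)
  grid max=9 at (2,2)
Step 4: ant0:(2,2)->S->(3,2) | ant1:(2,2)->S->(3,2) | ant2:(3,2)->N->(2,2)
  grid max=10 at (2,2)
Final grid:
  0 0 0 0
  0 0 0 0
  0 0 10 0
  0 0 9 0
Max pheromone 10 at (2,2)

Answer: (2,2)=10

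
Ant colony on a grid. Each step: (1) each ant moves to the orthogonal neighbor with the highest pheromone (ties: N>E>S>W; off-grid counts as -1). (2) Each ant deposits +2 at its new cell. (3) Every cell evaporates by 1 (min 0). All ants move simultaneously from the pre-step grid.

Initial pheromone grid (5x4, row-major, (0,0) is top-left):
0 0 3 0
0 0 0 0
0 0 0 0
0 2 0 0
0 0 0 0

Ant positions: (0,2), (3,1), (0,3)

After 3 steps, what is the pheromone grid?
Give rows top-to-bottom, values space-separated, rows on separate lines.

After step 1: ants at (0,3),(2,1),(0,2)
  0 0 4 1
  0 0 0 0
  0 1 0 0
  0 1 0 0
  0 0 0 0
After step 2: ants at (0,2),(3,1),(0,3)
  0 0 5 2
  0 0 0 0
  0 0 0 0
  0 2 0 0
  0 0 0 0
After step 3: ants at (0,3),(2,1),(0,2)
  0 0 6 3
  0 0 0 0
  0 1 0 0
  0 1 0 0
  0 0 0 0

0 0 6 3
0 0 0 0
0 1 0 0
0 1 0 0
0 0 0 0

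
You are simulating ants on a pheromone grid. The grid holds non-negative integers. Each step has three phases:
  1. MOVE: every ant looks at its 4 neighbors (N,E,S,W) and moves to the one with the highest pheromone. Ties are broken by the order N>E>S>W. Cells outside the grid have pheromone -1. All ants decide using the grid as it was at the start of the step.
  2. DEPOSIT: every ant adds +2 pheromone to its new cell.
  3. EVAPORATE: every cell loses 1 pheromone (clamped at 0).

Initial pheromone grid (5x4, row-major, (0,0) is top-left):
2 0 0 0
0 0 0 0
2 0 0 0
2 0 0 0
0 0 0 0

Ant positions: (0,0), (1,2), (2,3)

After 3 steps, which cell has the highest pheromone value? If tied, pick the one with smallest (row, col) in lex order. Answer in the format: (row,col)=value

Step 1: ant0:(0,0)->E->(0,1) | ant1:(1,2)->N->(0,2) | ant2:(2,3)->N->(1,3)
  grid max=1 at (0,0)
Step 2: ant0:(0,1)->E->(0,2) | ant1:(0,2)->W->(0,1) | ant2:(1,3)->N->(0,3)
  grid max=2 at (0,1)
Step 3: ant0:(0,2)->W->(0,1) | ant1:(0,1)->E->(0,2) | ant2:(0,3)->W->(0,2)
  grid max=5 at (0,2)
Final grid:
  0 3 5 0
  0 0 0 0
  0 0 0 0
  0 0 0 0
  0 0 0 0
Max pheromone 5 at (0,2)

Answer: (0,2)=5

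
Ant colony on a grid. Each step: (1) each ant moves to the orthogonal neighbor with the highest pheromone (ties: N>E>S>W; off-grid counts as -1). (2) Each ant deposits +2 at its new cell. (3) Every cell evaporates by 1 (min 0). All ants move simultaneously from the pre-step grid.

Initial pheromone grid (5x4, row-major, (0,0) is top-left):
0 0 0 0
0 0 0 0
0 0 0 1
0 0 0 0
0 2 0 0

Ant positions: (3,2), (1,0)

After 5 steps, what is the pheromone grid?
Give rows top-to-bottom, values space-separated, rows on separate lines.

After step 1: ants at (2,2),(0,0)
  1 0 0 0
  0 0 0 0
  0 0 1 0
  0 0 0 0
  0 1 0 0
After step 2: ants at (1,2),(0,1)
  0 1 0 0
  0 0 1 0
  0 0 0 0
  0 0 0 0
  0 0 0 0
After step 3: ants at (0,2),(0,2)
  0 0 3 0
  0 0 0 0
  0 0 0 0
  0 0 0 0
  0 0 0 0
After step 4: ants at (0,3),(0,3)
  0 0 2 3
  0 0 0 0
  0 0 0 0
  0 0 0 0
  0 0 0 0
After step 5: ants at (0,2),(0,2)
  0 0 5 2
  0 0 0 0
  0 0 0 0
  0 0 0 0
  0 0 0 0

0 0 5 2
0 0 0 0
0 0 0 0
0 0 0 0
0 0 0 0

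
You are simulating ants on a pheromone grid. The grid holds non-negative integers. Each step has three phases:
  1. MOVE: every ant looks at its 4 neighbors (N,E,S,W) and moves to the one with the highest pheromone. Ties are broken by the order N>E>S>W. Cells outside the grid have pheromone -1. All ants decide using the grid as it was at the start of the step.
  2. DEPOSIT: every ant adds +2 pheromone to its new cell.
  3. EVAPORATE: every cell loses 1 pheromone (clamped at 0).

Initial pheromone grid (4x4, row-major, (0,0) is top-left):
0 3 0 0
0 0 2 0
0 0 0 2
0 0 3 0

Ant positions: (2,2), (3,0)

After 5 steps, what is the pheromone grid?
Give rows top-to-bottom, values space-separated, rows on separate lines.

After step 1: ants at (3,2),(2,0)
  0 2 0 0
  0 0 1 0
  1 0 0 1
  0 0 4 0
After step 2: ants at (2,2),(1,0)
  0 1 0 0
  1 0 0 0
  0 0 1 0
  0 0 3 0
After step 3: ants at (3,2),(0,0)
  1 0 0 0
  0 0 0 0
  0 0 0 0
  0 0 4 0
After step 4: ants at (2,2),(0,1)
  0 1 0 0
  0 0 0 0
  0 0 1 0
  0 0 3 0
After step 5: ants at (3,2),(0,2)
  0 0 1 0
  0 0 0 0
  0 0 0 0
  0 0 4 0

0 0 1 0
0 0 0 0
0 0 0 0
0 0 4 0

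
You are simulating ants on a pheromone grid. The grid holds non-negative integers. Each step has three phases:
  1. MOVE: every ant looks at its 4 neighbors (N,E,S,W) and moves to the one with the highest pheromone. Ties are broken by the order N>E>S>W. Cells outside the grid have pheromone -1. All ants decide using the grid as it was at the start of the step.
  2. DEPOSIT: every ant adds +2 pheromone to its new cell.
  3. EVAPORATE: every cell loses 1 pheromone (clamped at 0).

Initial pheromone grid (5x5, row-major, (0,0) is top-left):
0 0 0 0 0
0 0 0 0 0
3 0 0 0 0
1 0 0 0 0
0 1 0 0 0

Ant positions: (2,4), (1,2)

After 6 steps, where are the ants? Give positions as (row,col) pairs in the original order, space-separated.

Step 1: ant0:(2,4)->N->(1,4) | ant1:(1,2)->N->(0,2)
  grid max=2 at (2,0)
Step 2: ant0:(1,4)->N->(0,4) | ant1:(0,2)->E->(0,3)
  grid max=1 at (0,3)
Step 3: ant0:(0,4)->W->(0,3) | ant1:(0,3)->E->(0,4)
  grid max=2 at (0,3)
Step 4: ant0:(0,3)->E->(0,4) | ant1:(0,4)->W->(0,3)
  grid max=3 at (0,3)
Step 5: ant0:(0,4)->W->(0,3) | ant1:(0,3)->E->(0,4)
  grid max=4 at (0,3)
Step 6: ant0:(0,3)->E->(0,4) | ant1:(0,4)->W->(0,3)
  grid max=5 at (0,3)

(0,4) (0,3)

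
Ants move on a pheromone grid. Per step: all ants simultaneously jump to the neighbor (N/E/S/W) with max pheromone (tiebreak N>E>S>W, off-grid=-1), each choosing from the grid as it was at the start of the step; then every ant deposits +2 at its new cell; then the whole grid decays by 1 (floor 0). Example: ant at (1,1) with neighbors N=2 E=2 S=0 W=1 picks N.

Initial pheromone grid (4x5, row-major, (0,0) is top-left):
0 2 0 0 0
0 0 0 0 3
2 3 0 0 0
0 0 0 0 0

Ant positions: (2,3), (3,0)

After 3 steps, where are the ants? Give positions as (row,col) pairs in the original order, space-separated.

Step 1: ant0:(2,3)->N->(1,3) | ant1:(3,0)->N->(2,0)
  grid max=3 at (2,0)
Step 2: ant0:(1,3)->E->(1,4) | ant1:(2,0)->E->(2,1)
  grid max=3 at (1,4)
Step 3: ant0:(1,4)->N->(0,4) | ant1:(2,1)->W->(2,0)
  grid max=3 at (2,0)

(0,4) (2,0)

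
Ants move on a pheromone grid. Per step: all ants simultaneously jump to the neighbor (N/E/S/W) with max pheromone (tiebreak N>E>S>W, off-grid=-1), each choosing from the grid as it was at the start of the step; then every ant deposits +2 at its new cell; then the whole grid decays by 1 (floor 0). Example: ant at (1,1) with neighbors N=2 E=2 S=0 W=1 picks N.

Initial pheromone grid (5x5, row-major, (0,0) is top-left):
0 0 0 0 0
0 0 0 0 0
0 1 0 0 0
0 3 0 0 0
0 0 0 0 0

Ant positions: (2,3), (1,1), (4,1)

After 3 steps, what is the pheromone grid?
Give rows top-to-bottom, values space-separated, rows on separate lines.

After step 1: ants at (1,3),(2,1),(3,1)
  0 0 0 0 0
  0 0 0 1 0
  0 2 0 0 0
  0 4 0 0 0
  0 0 0 0 0
After step 2: ants at (0,3),(3,1),(2,1)
  0 0 0 1 0
  0 0 0 0 0
  0 3 0 0 0
  0 5 0 0 0
  0 0 0 0 0
After step 3: ants at (0,4),(2,1),(3,1)
  0 0 0 0 1
  0 0 0 0 0
  0 4 0 0 0
  0 6 0 0 0
  0 0 0 0 0

0 0 0 0 1
0 0 0 0 0
0 4 0 0 0
0 6 0 0 0
0 0 0 0 0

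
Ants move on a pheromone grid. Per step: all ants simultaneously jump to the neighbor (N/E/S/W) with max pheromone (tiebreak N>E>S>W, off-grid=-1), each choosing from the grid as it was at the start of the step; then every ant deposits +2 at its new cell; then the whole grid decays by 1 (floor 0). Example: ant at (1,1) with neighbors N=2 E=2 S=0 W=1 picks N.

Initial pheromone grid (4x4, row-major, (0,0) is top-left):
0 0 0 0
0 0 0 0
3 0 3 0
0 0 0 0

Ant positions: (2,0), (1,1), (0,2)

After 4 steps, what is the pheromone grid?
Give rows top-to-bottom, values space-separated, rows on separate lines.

After step 1: ants at (1,0),(0,1),(0,3)
  0 1 0 1
  1 0 0 0
  2 0 2 0
  0 0 0 0
After step 2: ants at (2,0),(0,2),(1,3)
  0 0 1 0
  0 0 0 1
  3 0 1 0
  0 0 0 0
After step 3: ants at (1,0),(0,3),(0,3)
  0 0 0 3
  1 0 0 0
  2 0 0 0
  0 0 0 0
After step 4: ants at (2,0),(1,3),(1,3)
  0 0 0 2
  0 0 0 3
  3 0 0 0
  0 0 0 0

0 0 0 2
0 0 0 3
3 0 0 0
0 0 0 0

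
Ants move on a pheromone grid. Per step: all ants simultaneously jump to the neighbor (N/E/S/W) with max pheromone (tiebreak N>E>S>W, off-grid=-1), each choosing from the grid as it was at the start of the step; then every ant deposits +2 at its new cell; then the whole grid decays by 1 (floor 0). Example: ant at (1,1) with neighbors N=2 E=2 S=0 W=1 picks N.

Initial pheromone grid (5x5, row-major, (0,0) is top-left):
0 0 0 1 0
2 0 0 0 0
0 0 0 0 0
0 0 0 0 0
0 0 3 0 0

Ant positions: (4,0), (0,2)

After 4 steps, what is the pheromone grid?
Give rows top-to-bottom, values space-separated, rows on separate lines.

After step 1: ants at (3,0),(0,3)
  0 0 0 2 0
  1 0 0 0 0
  0 0 0 0 0
  1 0 0 0 0
  0 0 2 0 0
After step 2: ants at (2,0),(0,4)
  0 0 0 1 1
  0 0 0 0 0
  1 0 0 0 0
  0 0 0 0 0
  0 0 1 0 0
After step 3: ants at (1,0),(0,3)
  0 0 0 2 0
  1 0 0 0 0
  0 0 0 0 0
  0 0 0 0 0
  0 0 0 0 0
After step 4: ants at (0,0),(0,4)
  1 0 0 1 1
  0 0 0 0 0
  0 0 0 0 0
  0 0 0 0 0
  0 0 0 0 0

1 0 0 1 1
0 0 0 0 0
0 0 0 0 0
0 0 0 0 0
0 0 0 0 0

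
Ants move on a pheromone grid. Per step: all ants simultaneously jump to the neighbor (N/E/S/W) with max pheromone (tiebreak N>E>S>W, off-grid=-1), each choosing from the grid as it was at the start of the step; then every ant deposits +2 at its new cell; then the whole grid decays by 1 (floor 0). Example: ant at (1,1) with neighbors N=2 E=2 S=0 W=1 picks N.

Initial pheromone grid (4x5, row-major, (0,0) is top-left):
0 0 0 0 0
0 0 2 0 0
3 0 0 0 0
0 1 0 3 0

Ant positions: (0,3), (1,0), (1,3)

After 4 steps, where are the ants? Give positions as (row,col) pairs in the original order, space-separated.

Step 1: ant0:(0,3)->E->(0,4) | ant1:(1,0)->S->(2,0) | ant2:(1,3)->W->(1,2)
  grid max=4 at (2,0)
Step 2: ant0:(0,4)->S->(1,4) | ant1:(2,0)->N->(1,0) | ant2:(1,2)->N->(0,2)
  grid max=3 at (2,0)
Step 3: ant0:(1,4)->N->(0,4) | ant1:(1,0)->S->(2,0) | ant2:(0,2)->S->(1,2)
  grid max=4 at (2,0)
Step 4: ant0:(0,4)->S->(1,4) | ant1:(2,0)->N->(1,0) | ant2:(1,2)->N->(0,2)
  grid max=3 at (2,0)

(1,4) (1,0) (0,2)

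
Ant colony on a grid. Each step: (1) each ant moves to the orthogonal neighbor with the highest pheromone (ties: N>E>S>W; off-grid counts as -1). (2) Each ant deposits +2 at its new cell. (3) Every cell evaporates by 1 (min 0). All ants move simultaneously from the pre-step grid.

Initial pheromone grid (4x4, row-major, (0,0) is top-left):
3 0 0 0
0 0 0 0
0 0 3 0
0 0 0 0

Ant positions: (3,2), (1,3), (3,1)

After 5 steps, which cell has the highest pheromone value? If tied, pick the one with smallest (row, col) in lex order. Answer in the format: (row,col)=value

Step 1: ant0:(3,2)->N->(2,2) | ant1:(1,3)->N->(0,3) | ant2:(3,1)->N->(2,1)
  grid max=4 at (2,2)
Step 2: ant0:(2,2)->W->(2,1) | ant1:(0,3)->S->(1,3) | ant2:(2,1)->E->(2,2)
  grid max=5 at (2,2)
Step 3: ant0:(2,1)->E->(2,2) | ant1:(1,3)->N->(0,3) | ant2:(2,2)->W->(2,1)
  grid max=6 at (2,2)
Step 4: ant0:(2,2)->W->(2,1) | ant1:(0,3)->S->(1,3) | ant2:(2,1)->E->(2,2)
  grid max=7 at (2,2)
Step 5: ant0:(2,1)->E->(2,2) | ant1:(1,3)->N->(0,3) | ant2:(2,2)->W->(2,1)
  grid max=8 at (2,2)
Final grid:
  0 0 0 1
  0 0 0 0
  0 5 8 0
  0 0 0 0
Max pheromone 8 at (2,2)

Answer: (2,2)=8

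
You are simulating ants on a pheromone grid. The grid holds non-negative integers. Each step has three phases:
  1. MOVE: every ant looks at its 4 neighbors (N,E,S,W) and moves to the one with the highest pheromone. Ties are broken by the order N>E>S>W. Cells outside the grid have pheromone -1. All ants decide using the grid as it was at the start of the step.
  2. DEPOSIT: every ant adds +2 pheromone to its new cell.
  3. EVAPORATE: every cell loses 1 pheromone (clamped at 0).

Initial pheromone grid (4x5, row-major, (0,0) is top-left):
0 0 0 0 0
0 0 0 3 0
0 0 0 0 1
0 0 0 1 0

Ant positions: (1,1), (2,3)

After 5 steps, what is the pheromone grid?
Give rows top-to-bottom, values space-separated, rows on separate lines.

After step 1: ants at (0,1),(1,3)
  0 1 0 0 0
  0 0 0 4 0
  0 0 0 0 0
  0 0 0 0 0
After step 2: ants at (0,2),(0,3)
  0 0 1 1 0
  0 0 0 3 0
  0 0 0 0 0
  0 0 0 0 0
After step 3: ants at (0,3),(1,3)
  0 0 0 2 0
  0 0 0 4 0
  0 0 0 0 0
  0 0 0 0 0
After step 4: ants at (1,3),(0,3)
  0 0 0 3 0
  0 0 0 5 0
  0 0 0 0 0
  0 0 0 0 0
After step 5: ants at (0,3),(1,3)
  0 0 0 4 0
  0 0 0 6 0
  0 0 0 0 0
  0 0 0 0 0

0 0 0 4 0
0 0 0 6 0
0 0 0 0 0
0 0 0 0 0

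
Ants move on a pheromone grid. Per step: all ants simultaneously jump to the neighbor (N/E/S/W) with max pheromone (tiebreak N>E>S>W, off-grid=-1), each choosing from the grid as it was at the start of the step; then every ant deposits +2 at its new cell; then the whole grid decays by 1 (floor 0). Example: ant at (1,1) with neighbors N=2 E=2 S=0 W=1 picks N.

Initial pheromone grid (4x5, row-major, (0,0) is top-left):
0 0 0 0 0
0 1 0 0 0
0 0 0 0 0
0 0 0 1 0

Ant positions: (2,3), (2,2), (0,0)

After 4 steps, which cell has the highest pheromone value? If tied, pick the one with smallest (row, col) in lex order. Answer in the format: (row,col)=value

Step 1: ant0:(2,3)->S->(3,3) | ant1:(2,2)->N->(1,2) | ant2:(0,0)->E->(0,1)
  grid max=2 at (3,3)
Step 2: ant0:(3,3)->N->(2,3) | ant1:(1,2)->N->(0,2) | ant2:(0,1)->E->(0,2)
  grid max=3 at (0,2)
Step 3: ant0:(2,3)->S->(3,3) | ant1:(0,2)->E->(0,3) | ant2:(0,2)->E->(0,3)
  grid max=3 at (0,3)
Step 4: ant0:(3,3)->N->(2,3) | ant1:(0,3)->W->(0,2) | ant2:(0,3)->W->(0,2)
  grid max=5 at (0,2)
Final grid:
  0 0 5 2 0
  0 0 0 0 0
  0 0 0 1 0
  0 0 0 1 0
Max pheromone 5 at (0,2)

Answer: (0,2)=5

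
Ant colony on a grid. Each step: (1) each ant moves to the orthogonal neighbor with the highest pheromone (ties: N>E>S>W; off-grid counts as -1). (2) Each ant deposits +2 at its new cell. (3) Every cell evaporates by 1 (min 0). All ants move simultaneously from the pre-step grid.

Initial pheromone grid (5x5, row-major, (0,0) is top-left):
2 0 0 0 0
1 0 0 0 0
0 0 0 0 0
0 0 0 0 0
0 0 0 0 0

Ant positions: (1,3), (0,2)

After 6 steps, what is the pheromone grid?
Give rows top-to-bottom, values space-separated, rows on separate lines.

After step 1: ants at (0,3),(0,3)
  1 0 0 3 0
  0 0 0 0 0
  0 0 0 0 0
  0 0 0 0 0
  0 0 0 0 0
After step 2: ants at (0,4),(0,4)
  0 0 0 2 3
  0 0 0 0 0
  0 0 0 0 0
  0 0 0 0 0
  0 0 0 0 0
After step 3: ants at (0,3),(0,3)
  0 0 0 5 2
  0 0 0 0 0
  0 0 0 0 0
  0 0 0 0 0
  0 0 0 0 0
After step 4: ants at (0,4),(0,4)
  0 0 0 4 5
  0 0 0 0 0
  0 0 0 0 0
  0 0 0 0 0
  0 0 0 0 0
After step 5: ants at (0,3),(0,3)
  0 0 0 7 4
  0 0 0 0 0
  0 0 0 0 0
  0 0 0 0 0
  0 0 0 0 0
After step 6: ants at (0,4),(0,4)
  0 0 0 6 7
  0 0 0 0 0
  0 0 0 0 0
  0 0 0 0 0
  0 0 0 0 0

0 0 0 6 7
0 0 0 0 0
0 0 0 0 0
0 0 0 0 0
0 0 0 0 0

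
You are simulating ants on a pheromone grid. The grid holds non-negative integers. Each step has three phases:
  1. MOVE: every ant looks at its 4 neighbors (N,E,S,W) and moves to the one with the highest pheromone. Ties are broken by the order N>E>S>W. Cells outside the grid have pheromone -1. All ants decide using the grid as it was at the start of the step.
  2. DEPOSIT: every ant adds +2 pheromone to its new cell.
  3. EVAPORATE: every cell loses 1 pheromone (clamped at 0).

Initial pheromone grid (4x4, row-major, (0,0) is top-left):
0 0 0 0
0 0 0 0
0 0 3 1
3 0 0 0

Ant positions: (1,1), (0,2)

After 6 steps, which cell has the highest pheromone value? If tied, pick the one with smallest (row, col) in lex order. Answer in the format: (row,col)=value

Answer: (1,3)=5

Derivation:
Step 1: ant0:(1,1)->N->(0,1) | ant1:(0,2)->E->(0,3)
  grid max=2 at (2,2)
Step 2: ant0:(0,1)->E->(0,2) | ant1:(0,3)->S->(1,3)
  grid max=1 at (0,2)
Step 3: ant0:(0,2)->E->(0,3) | ant1:(1,3)->N->(0,3)
  grid max=3 at (0,3)
Step 4: ant0:(0,3)->S->(1,3) | ant1:(0,3)->S->(1,3)
  grid max=3 at (1,3)
Step 5: ant0:(1,3)->N->(0,3) | ant1:(1,3)->N->(0,3)
  grid max=5 at (0,3)
Step 6: ant0:(0,3)->S->(1,3) | ant1:(0,3)->S->(1,3)
  grid max=5 at (1,3)
Final grid:
  0 0 0 4
  0 0 0 5
  0 0 0 0
  0 0 0 0
Max pheromone 5 at (1,3)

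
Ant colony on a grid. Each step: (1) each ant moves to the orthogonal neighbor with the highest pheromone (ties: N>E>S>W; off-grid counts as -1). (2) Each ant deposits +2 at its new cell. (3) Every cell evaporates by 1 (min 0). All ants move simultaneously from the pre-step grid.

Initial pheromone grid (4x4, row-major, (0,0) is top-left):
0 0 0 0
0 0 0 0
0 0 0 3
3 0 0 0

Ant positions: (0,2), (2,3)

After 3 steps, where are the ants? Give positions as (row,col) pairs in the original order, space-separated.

Step 1: ant0:(0,2)->E->(0,3) | ant1:(2,3)->N->(1,3)
  grid max=2 at (2,3)
Step 2: ant0:(0,3)->S->(1,3) | ant1:(1,3)->S->(2,3)
  grid max=3 at (2,3)
Step 3: ant0:(1,3)->S->(2,3) | ant1:(2,3)->N->(1,3)
  grid max=4 at (2,3)

(2,3) (1,3)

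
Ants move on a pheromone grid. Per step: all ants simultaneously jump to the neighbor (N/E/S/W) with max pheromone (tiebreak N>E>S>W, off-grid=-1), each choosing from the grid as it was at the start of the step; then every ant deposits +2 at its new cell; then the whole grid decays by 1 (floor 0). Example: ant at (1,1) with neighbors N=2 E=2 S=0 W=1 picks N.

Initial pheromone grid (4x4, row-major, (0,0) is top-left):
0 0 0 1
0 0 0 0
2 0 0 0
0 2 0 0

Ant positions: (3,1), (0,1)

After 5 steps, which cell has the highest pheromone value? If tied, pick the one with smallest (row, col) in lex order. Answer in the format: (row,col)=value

Answer: (1,3)=1

Derivation:
Step 1: ant0:(3,1)->N->(2,1) | ant1:(0,1)->E->(0,2)
  grid max=1 at (0,2)
Step 2: ant0:(2,1)->S->(3,1) | ant1:(0,2)->E->(0,3)
  grid max=2 at (3,1)
Step 3: ant0:(3,1)->N->(2,1) | ant1:(0,3)->S->(1,3)
  grid max=1 at (1,3)
Step 4: ant0:(2,1)->S->(3,1) | ant1:(1,3)->N->(0,3)
  grid max=2 at (3,1)
Step 5: ant0:(3,1)->N->(2,1) | ant1:(0,3)->S->(1,3)
  grid max=1 at (1,3)
Final grid:
  0 0 0 0
  0 0 0 1
  0 1 0 0
  0 1 0 0
Max pheromone 1 at (1,3)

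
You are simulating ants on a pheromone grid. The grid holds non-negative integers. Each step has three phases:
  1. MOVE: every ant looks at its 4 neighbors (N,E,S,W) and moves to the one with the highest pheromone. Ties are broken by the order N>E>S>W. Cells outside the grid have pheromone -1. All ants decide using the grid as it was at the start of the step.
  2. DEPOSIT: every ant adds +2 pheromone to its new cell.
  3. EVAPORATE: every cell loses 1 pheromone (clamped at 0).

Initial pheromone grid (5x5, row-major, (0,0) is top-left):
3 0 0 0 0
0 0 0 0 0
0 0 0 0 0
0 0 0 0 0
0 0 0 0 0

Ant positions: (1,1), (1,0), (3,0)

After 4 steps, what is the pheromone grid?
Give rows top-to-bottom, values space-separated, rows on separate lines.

After step 1: ants at (0,1),(0,0),(2,0)
  4 1 0 0 0
  0 0 0 0 0
  1 0 0 0 0
  0 0 0 0 0
  0 0 0 0 0
After step 2: ants at (0,0),(0,1),(1,0)
  5 2 0 0 0
  1 0 0 0 0
  0 0 0 0 0
  0 0 0 0 0
  0 0 0 0 0
After step 3: ants at (0,1),(0,0),(0,0)
  8 3 0 0 0
  0 0 0 0 0
  0 0 0 0 0
  0 0 0 0 0
  0 0 0 0 0
After step 4: ants at (0,0),(0,1),(0,1)
  9 6 0 0 0
  0 0 0 0 0
  0 0 0 0 0
  0 0 0 0 0
  0 0 0 0 0

9 6 0 0 0
0 0 0 0 0
0 0 0 0 0
0 0 0 0 0
0 0 0 0 0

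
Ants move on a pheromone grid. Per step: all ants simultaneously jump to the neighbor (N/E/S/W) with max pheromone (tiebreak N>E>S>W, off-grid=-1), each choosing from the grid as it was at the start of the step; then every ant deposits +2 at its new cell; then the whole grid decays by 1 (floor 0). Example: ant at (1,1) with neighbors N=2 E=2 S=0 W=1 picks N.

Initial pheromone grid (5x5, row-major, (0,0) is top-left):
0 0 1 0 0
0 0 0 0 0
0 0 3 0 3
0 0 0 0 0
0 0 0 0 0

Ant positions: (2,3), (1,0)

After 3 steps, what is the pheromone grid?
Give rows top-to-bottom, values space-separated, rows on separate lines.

After step 1: ants at (2,4),(0,0)
  1 0 0 0 0
  0 0 0 0 0
  0 0 2 0 4
  0 0 0 0 0
  0 0 0 0 0
After step 2: ants at (1,4),(0,1)
  0 1 0 0 0
  0 0 0 0 1
  0 0 1 0 3
  0 0 0 0 0
  0 0 0 0 0
After step 3: ants at (2,4),(0,2)
  0 0 1 0 0
  0 0 0 0 0
  0 0 0 0 4
  0 0 0 0 0
  0 0 0 0 0

0 0 1 0 0
0 0 0 0 0
0 0 0 0 4
0 0 0 0 0
0 0 0 0 0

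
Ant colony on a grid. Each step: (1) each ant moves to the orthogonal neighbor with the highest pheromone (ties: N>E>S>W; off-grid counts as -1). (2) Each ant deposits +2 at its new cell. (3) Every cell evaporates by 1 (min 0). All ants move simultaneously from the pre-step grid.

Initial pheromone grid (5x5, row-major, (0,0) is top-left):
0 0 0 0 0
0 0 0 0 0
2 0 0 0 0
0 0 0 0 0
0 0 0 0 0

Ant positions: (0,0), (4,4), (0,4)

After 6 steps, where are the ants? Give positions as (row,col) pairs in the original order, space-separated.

Step 1: ant0:(0,0)->E->(0,1) | ant1:(4,4)->N->(3,4) | ant2:(0,4)->S->(1,4)
  grid max=1 at (0,1)
Step 2: ant0:(0,1)->E->(0,2) | ant1:(3,4)->N->(2,4) | ant2:(1,4)->N->(0,4)
  grid max=1 at (0,2)
Step 3: ant0:(0,2)->E->(0,3) | ant1:(2,4)->N->(1,4) | ant2:(0,4)->S->(1,4)
  grid max=3 at (1,4)
Step 4: ant0:(0,3)->E->(0,4) | ant1:(1,4)->N->(0,4) | ant2:(1,4)->N->(0,4)
  grid max=5 at (0,4)
Step 5: ant0:(0,4)->S->(1,4) | ant1:(0,4)->S->(1,4) | ant2:(0,4)->S->(1,4)
  grid max=7 at (1,4)
Step 6: ant0:(1,4)->N->(0,4) | ant1:(1,4)->N->(0,4) | ant2:(1,4)->N->(0,4)
  grid max=9 at (0,4)

(0,4) (0,4) (0,4)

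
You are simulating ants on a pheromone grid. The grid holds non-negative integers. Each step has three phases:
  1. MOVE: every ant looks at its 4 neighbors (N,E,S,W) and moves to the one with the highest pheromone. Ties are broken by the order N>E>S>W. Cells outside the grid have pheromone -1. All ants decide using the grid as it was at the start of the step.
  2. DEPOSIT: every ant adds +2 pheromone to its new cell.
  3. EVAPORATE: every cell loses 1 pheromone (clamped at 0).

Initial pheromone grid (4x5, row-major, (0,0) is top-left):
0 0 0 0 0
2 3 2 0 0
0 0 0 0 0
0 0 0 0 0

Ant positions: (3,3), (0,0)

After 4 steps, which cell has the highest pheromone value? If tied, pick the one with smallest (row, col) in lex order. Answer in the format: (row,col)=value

Step 1: ant0:(3,3)->N->(2,3) | ant1:(0,0)->S->(1,0)
  grid max=3 at (1,0)
Step 2: ant0:(2,3)->N->(1,3) | ant1:(1,0)->E->(1,1)
  grid max=3 at (1,1)
Step 3: ant0:(1,3)->N->(0,3) | ant1:(1,1)->W->(1,0)
  grid max=3 at (1,0)
Step 4: ant0:(0,3)->E->(0,4) | ant1:(1,0)->E->(1,1)
  grid max=3 at (1,1)
Final grid:
  0 0 0 0 1
  2 3 0 0 0
  0 0 0 0 0
  0 0 0 0 0
Max pheromone 3 at (1,1)

Answer: (1,1)=3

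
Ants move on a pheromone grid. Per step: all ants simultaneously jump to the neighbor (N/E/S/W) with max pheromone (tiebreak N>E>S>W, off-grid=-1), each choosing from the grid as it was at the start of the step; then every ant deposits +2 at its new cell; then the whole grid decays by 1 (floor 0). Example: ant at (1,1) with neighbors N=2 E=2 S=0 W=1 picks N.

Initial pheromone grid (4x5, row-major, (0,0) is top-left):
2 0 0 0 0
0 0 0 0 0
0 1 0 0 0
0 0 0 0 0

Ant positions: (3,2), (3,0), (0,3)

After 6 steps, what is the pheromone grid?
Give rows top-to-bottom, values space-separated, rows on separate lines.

After step 1: ants at (2,2),(2,0),(0,4)
  1 0 0 0 1
  0 0 0 0 0
  1 0 1 0 0
  0 0 0 0 0
After step 2: ants at (1,2),(1,0),(1,4)
  0 0 0 0 0
  1 0 1 0 1
  0 0 0 0 0
  0 0 0 0 0
After step 3: ants at (0,2),(0,0),(0,4)
  1 0 1 0 1
  0 0 0 0 0
  0 0 0 0 0
  0 0 0 0 0
After step 4: ants at (0,3),(0,1),(1,4)
  0 1 0 1 0
  0 0 0 0 1
  0 0 0 0 0
  0 0 0 0 0
After step 5: ants at (0,4),(0,2),(0,4)
  0 0 1 0 3
  0 0 0 0 0
  0 0 0 0 0
  0 0 0 0 0
After step 6: ants at (1,4),(0,3),(1,4)
  0 0 0 1 2
  0 0 0 0 3
  0 0 0 0 0
  0 0 0 0 0

0 0 0 1 2
0 0 0 0 3
0 0 0 0 0
0 0 0 0 0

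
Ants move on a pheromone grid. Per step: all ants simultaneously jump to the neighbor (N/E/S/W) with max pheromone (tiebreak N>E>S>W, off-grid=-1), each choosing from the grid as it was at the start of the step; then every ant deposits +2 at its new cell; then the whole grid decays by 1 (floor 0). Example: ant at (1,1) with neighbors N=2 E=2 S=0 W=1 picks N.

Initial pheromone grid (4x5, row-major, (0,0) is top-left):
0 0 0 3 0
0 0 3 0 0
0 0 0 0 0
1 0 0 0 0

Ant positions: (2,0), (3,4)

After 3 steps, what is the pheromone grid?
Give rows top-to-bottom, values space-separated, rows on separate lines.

After step 1: ants at (3,0),(2,4)
  0 0 0 2 0
  0 0 2 0 0
  0 0 0 0 1
  2 0 0 0 0
After step 2: ants at (2,0),(1,4)
  0 0 0 1 0
  0 0 1 0 1
  1 0 0 0 0
  1 0 0 0 0
After step 3: ants at (3,0),(0,4)
  0 0 0 0 1
  0 0 0 0 0
  0 0 0 0 0
  2 0 0 0 0

0 0 0 0 1
0 0 0 0 0
0 0 0 0 0
2 0 0 0 0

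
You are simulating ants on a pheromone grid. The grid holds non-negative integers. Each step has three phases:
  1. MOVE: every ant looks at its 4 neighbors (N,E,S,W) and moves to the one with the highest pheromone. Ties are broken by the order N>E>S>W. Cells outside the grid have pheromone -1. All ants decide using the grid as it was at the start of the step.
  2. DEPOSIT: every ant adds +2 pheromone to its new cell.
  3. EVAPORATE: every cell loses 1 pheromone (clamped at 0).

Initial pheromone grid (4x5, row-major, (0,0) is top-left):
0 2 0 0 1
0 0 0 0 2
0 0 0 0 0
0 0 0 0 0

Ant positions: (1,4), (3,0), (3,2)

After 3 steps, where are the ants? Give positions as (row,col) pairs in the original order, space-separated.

Step 1: ant0:(1,4)->N->(0,4) | ant1:(3,0)->N->(2,0) | ant2:(3,2)->N->(2,2)
  grid max=2 at (0,4)
Step 2: ant0:(0,4)->S->(1,4) | ant1:(2,0)->N->(1,0) | ant2:(2,2)->N->(1,2)
  grid max=2 at (1,4)
Step 3: ant0:(1,4)->N->(0,4) | ant1:(1,0)->N->(0,0) | ant2:(1,2)->N->(0,2)
  grid max=2 at (0,4)

(0,4) (0,0) (0,2)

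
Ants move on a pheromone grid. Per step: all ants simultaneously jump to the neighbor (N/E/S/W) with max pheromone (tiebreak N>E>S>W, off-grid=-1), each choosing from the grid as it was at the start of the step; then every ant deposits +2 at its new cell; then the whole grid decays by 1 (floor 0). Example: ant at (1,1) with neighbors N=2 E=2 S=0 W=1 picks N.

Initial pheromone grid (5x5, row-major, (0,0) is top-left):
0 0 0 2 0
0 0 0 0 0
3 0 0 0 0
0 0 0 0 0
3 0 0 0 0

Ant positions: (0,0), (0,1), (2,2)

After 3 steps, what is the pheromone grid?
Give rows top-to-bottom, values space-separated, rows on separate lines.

After step 1: ants at (0,1),(0,2),(1,2)
  0 1 1 1 0
  0 0 1 0 0
  2 0 0 0 0
  0 0 0 0 0
  2 0 0 0 0
After step 2: ants at (0,2),(0,3),(0,2)
  0 0 4 2 0
  0 0 0 0 0
  1 0 0 0 0
  0 0 0 0 0
  1 0 0 0 0
After step 3: ants at (0,3),(0,2),(0,3)
  0 0 5 5 0
  0 0 0 0 0
  0 0 0 0 0
  0 0 0 0 0
  0 0 0 0 0

0 0 5 5 0
0 0 0 0 0
0 0 0 0 0
0 0 0 0 0
0 0 0 0 0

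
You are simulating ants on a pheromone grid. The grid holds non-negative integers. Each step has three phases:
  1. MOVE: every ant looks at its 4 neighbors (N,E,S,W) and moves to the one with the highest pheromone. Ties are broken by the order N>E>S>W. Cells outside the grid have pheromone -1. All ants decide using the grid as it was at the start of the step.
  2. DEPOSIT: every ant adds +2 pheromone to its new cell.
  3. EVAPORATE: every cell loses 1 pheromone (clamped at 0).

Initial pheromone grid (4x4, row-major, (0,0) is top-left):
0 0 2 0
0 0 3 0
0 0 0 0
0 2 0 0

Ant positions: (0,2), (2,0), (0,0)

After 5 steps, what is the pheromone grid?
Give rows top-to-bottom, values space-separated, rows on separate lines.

After step 1: ants at (1,2),(1,0),(0,1)
  0 1 1 0
  1 0 4 0
  0 0 0 0
  0 1 0 0
After step 2: ants at (0,2),(0,0),(0,2)
  1 0 4 0
  0 0 3 0
  0 0 0 0
  0 0 0 0
After step 3: ants at (1,2),(0,1),(1,2)
  0 1 3 0
  0 0 6 0
  0 0 0 0
  0 0 0 0
After step 4: ants at (0,2),(0,2),(0,2)
  0 0 8 0
  0 0 5 0
  0 0 0 0
  0 0 0 0
After step 5: ants at (1,2),(1,2),(1,2)
  0 0 7 0
  0 0 10 0
  0 0 0 0
  0 0 0 0

0 0 7 0
0 0 10 0
0 0 0 0
0 0 0 0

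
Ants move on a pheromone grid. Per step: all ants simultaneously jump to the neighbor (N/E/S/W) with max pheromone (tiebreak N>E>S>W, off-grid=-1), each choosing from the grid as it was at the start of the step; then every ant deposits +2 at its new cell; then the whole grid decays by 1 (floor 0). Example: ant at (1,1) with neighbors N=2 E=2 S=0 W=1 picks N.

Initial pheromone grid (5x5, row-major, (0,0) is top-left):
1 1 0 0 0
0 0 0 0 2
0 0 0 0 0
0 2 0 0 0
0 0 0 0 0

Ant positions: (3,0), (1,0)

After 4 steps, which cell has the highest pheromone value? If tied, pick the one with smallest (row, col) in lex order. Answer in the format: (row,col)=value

Answer: (3,1)=2

Derivation:
Step 1: ant0:(3,0)->E->(3,1) | ant1:(1,0)->N->(0,0)
  grid max=3 at (3,1)
Step 2: ant0:(3,1)->N->(2,1) | ant1:(0,0)->E->(0,1)
  grid max=2 at (3,1)
Step 3: ant0:(2,1)->S->(3,1) | ant1:(0,1)->W->(0,0)
  grid max=3 at (3,1)
Step 4: ant0:(3,1)->N->(2,1) | ant1:(0,0)->E->(0,1)
  grid max=2 at (3,1)
Final grid:
  1 1 0 0 0
  0 0 0 0 0
  0 1 0 0 0
  0 2 0 0 0
  0 0 0 0 0
Max pheromone 2 at (3,1)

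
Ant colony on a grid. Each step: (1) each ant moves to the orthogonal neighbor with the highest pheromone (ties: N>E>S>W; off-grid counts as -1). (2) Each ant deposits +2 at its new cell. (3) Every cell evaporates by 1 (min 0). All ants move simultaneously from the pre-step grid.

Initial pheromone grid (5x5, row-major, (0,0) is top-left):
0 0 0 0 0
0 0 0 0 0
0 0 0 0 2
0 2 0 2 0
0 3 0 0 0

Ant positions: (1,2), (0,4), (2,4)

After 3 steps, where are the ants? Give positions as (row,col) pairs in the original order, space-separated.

Step 1: ant0:(1,2)->N->(0,2) | ant1:(0,4)->S->(1,4) | ant2:(2,4)->N->(1,4)
  grid max=3 at (1,4)
Step 2: ant0:(0,2)->E->(0,3) | ant1:(1,4)->S->(2,4) | ant2:(1,4)->S->(2,4)
  grid max=4 at (2,4)
Step 3: ant0:(0,3)->E->(0,4) | ant1:(2,4)->N->(1,4) | ant2:(2,4)->N->(1,4)
  grid max=5 at (1,4)

(0,4) (1,4) (1,4)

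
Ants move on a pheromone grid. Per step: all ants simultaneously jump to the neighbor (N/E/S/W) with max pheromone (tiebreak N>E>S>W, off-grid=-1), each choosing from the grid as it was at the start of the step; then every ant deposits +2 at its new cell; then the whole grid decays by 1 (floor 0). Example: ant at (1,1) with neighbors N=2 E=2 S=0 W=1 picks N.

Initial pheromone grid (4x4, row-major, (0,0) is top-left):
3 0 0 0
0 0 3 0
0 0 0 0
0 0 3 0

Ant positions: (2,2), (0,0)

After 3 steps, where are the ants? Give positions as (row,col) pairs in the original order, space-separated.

Step 1: ant0:(2,2)->N->(1,2) | ant1:(0,0)->E->(0,1)
  grid max=4 at (1,2)
Step 2: ant0:(1,2)->N->(0,2) | ant1:(0,1)->W->(0,0)
  grid max=3 at (0,0)
Step 3: ant0:(0,2)->S->(1,2) | ant1:(0,0)->E->(0,1)
  grid max=4 at (1,2)

(1,2) (0,1)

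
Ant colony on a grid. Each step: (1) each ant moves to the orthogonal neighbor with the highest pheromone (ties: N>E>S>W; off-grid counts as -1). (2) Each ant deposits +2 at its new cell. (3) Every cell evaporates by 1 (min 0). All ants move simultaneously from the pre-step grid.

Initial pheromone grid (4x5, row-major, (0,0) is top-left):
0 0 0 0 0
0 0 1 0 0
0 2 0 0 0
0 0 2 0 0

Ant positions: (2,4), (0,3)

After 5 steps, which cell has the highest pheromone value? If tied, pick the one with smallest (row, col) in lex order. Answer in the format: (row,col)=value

Step 1: ant0:(2,4)->N->(1,4) | ant1:(0,3)->E->(0,4)
  grid max=1 at (0,4)
Step 2: ant0:(1,4)->N->(0,4) | ant1:(0,4)->S->(1,4)
  grid max=2 at (0,4)
Step 3: ant0:(0,4)->S->(1,4) | ant1:(1,4)->N->(0,4)
  grid max=3 at (0,4)
Step 4: ant0:(1,4)->N->(0,4) | ant1:(0,4)->S->(1,4)
  grid max=4 at (0,4)
Step 5: ant0:(0,4)->S->(1,4) | ant1:(1,4)->N->(0,4)
  grid max=5 at (0,4)
Final grid:
  0 0 0 0 5
  0 0 0 0 5
  0 0 0 0 0
  0 0 0 0 0
Max pheromone 5 at (0,4)

Answer: (0,4)=5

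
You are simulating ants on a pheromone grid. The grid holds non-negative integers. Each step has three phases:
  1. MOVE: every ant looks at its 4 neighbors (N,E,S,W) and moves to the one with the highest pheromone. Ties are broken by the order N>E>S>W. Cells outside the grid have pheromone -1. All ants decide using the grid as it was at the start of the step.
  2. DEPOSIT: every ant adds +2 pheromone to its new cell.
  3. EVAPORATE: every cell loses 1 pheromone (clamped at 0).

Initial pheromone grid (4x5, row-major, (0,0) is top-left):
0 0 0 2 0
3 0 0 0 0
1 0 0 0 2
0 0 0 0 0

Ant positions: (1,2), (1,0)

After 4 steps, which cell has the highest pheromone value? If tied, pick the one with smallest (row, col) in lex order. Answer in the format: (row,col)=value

Step 1: ant0:(1,2)->N->(0,2) | ant1:(1,0)->S->(2,0)
  grid max=2 at (1,0)
Step 2: ant0:(0,2)->E->(0,3) | ant1:(2,0)->N->(1,0)
  grid max=3 at (1,0)
Step 3: ant0:(0,3)->E->(0,4) | ant1:(1,0)->S->(2,0)
  grid max=2 at (1,0)
Step 4: ant0:(0,4)->W->(0,3) | ant1:(2,0)->N->(1,0)
  grid max=3 at (1,0)
Final grid:
  0 0 0 2 0
  3 0 0 0 0
  1 0 0 0 0
  0 0 0 0 0
Max pheromone 3 at (1,0)

Answer: (1,0)=3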